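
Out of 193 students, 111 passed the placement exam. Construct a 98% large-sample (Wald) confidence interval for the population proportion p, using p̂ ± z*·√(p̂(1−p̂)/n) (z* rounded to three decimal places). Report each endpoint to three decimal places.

(0.492, 0.658)

With x = 111 successes in n = 193, p̂ = 0.57513.
Standard error of p̂: √(0.244356/193) = √0.001266091 = 0.035582.
The 98% critical value is z* = 2.326.
Margin = 2.326·0.035582 = 0.08276.
So the interval runs from 0.492 to 0.658.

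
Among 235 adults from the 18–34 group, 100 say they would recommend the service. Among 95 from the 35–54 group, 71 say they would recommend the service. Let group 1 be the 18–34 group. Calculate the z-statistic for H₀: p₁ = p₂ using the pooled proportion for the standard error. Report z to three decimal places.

p̂₁ = 100/235 = 0.42553, p̂₂ = 71/95 = 0.74737.
Pooled p̂ = (100+71)/(235+95) = 171/330 = 0.51818.
Pooled SE = √[0.2496694·0.01478163] ≈ 0.060750.
z = -0.32184/0.060750 = -5.298.

z = -5.298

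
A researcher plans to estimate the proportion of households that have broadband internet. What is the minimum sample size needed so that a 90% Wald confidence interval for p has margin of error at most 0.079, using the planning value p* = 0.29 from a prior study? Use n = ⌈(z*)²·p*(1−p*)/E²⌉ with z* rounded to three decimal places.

n = 90

For 90% confidence, z* = 1.645.
p*(1−p*) = 0.2059.
(z*)²·p*(1−p*)/E² = 2.706025·0.2059/0.006241 = 89.276.
Rounding up, n = 90.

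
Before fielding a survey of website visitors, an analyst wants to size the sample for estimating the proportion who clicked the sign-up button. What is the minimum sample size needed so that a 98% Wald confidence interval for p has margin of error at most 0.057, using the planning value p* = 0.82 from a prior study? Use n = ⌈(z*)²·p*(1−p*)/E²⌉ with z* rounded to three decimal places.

n = 246

For 98% confidence, z* = 2.326.
p*(1−p*) = 0.82·0.18 = 0.1476.
Required n before rounding: 5.410276 × 0.1476 / 0.057² = 245.785.
Rounding up, n = 246.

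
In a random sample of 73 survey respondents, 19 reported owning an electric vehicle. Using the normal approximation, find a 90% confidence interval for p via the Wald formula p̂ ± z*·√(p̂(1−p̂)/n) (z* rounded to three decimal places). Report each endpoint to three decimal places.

(0.176, 0.345)

The sample proportion is 19/73 = 0.26027.
SE(p̂) = √(0.26027·0.73973/73) = 0.051356.
z* = 1.645 at the 90% level.
Margin = 1.645·0.051356 = 0.08448.
CI: 0.26027 ± 0.08448 = (0.176, 0.345).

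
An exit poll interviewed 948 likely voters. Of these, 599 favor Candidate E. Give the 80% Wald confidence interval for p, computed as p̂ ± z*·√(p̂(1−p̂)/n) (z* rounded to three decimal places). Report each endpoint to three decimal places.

(0.612, 0.652)

p̂ = 599/948 = 0.63186.
SE(p̂) = √(0.63186·0.36814/948) = 0.015664.
z* = 1.282 at the 80% level.
Margin of error: 1.282 × 0.015664 = 0.02008.
CI: 0.63186 ± 0.02008 = (0.612, 0.652).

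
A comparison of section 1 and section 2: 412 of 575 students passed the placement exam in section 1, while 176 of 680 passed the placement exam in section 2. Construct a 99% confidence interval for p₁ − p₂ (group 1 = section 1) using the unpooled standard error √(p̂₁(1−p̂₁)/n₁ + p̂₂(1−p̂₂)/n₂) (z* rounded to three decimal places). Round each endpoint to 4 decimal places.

(0.3928, 0.5226)

p̂₁ = 412/575 = 0.71652, p̂₂ = 176/680 = 0.25882; p̂₁ − p̂₂ = 0.45770.
Unpooled SE = √(p̂₁(1−p̂₁)/n₁ + p̂₂(1−p̂₂)/n₂) = √(0.000353249 + 0.000282109) = 0.025206.
z* = 2.576 at the 99% level. Margin of error = 0.06493.
CI: 0.45770 ± 0.06493 = (0.3928, 0.5226).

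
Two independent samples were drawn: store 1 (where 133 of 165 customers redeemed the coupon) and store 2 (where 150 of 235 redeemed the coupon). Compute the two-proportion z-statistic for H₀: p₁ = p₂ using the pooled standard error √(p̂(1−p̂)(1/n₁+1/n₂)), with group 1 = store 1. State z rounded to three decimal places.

z = 3.631

p̂₁ = 133/165 = 0.80606, p̂₂ = 150/235 = 0.63830.
Pooling: p̂ = 283/400 = 0.70750.
SE = √[p̂(1−p̂)(1/n₁+1/n₂)] = √[0.70750·0.29250·(1/165+1/235)] ≈ 0.046204.
z = (p̂₁ − p̂₂)/SE = (0.80606 − 0.63830)/0.046204 = 0.16776/0.046204 = 3.631.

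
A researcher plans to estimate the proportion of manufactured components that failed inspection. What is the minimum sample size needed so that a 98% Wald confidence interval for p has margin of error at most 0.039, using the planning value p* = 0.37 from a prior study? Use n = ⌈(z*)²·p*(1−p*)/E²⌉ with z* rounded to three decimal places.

z* = 2.326 at the 98% level.
p*(1−p*) = 0.2331.
Required n before rounding: 5.410276 × 0.2331 / 0.039² = 829.149.
Rounding up, n = 830.

n = 830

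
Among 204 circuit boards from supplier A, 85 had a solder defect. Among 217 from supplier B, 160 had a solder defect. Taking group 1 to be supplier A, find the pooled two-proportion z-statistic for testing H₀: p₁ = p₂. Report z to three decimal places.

z = -6.666

p̂₁ = 85/204 = 0.41667, p̂₂ = 160/217 = 0.73733.
Pooling: p̂ = 245/421 = 0.58195.
SE = √[p̂(1−p̂)(1/n₁+1/n₂)] = √[0.58195·0.41805·(1/204+1/217)] ≈ 0.048101.
z = -0.32066/0.048101 = -6.666.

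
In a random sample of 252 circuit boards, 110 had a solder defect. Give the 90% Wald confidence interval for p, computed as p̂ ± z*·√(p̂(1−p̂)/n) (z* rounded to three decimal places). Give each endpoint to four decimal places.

(0.3851, 0.4879)

Sample proportion p̂ = 110/252 = 0.43651.
SE = √(p̂(1−p̂)/n) = √(0.245969/252) = 0.031242.
z* = 1.645 at the 90% level.
Margin = 1.645·0.031242 = 0.05139.
Interval: 0.43651 ± 0.05139 → (0.3851, 0.4879).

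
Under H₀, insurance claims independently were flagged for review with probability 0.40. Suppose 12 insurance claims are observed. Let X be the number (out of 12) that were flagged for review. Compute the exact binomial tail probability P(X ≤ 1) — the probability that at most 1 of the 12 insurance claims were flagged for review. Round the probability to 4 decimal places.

X is binomial with n = 12 and p = 0.40.
P(X ≤ 1) = C(12,0)·0.40^0·0.60^12 + C(12,1)·0.40^1·0.60^11.
= 0.002177 + 0.017414 = 0.0196.

P = 0.0196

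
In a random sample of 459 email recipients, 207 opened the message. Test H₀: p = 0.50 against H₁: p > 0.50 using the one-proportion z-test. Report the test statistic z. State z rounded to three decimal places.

z = -2.100

Sample proportion p̂ = 207/459 = 0.45098.
Under H₀, SE = √(p₀(1−p₀)/n) = √(0.50·0.50/459) = √0.000544662 = 0.023338.
z = (0.45098 − 0.50)/0.023338 = -0.04902/0.023338 = -2.100.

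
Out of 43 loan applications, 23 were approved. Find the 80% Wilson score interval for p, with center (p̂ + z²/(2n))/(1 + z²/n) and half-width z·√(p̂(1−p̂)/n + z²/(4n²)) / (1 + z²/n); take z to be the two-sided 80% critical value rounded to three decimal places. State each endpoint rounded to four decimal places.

Here p̂ = 23/43 = 0.53488 and z = 1.282 (z² = 1.643524).
1 + z²/n = 1.038221.
Adjusted center: (0.53488 + z²/(2n))/1.038221 = 0.53360.
Radicand: p̂(1−p̂)/n + z²/(4n²) = 0.005785654 + 0.000222218 = 0.006007872.
Half-width = 1.282·√0.006007872/1.038221 = 0.09571.
Interval: 0.53360 ± 0.09571 → (0.4379, 0.6293).

(0.4379, 0.6293)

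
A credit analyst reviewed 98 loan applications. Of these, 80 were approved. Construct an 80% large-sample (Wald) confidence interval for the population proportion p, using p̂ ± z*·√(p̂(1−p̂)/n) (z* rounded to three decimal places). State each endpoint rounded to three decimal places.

(0.766, 0.866)

The sample proportion is 80/98 = 0.81633.
SE(p̂) = √(0.81633·0.18367/98) = 0.039115.
z* = 1.282 at the 80% level.
Margin = 1.282·0.039115 = 0.05015.
Interval: 0.81633 ± 0.05015 → (0.766, 0.866).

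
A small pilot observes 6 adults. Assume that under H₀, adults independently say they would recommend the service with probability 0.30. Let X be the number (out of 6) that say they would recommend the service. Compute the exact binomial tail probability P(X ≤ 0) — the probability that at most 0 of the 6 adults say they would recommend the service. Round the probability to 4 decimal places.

P = 0.1176

X is binomial with n = 6 and p = 0.30.
P(X ≤ 0) = C(6,0)·0.30^0·0.70^6.
= 0.117649 = 0.1176.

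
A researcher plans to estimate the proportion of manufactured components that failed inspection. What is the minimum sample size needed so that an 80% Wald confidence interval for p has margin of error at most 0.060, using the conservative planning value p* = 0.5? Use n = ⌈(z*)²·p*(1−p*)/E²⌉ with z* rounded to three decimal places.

The 80% critical value is z* = 1.282.
p*(1−p*) = 0.50·0.50 = 0.2500.
(z*)²·p*(1−p*)/E² = 1.643524·0.2500/0.003600 = 114.134.
⌈114.134⌉ = 115.

n = 115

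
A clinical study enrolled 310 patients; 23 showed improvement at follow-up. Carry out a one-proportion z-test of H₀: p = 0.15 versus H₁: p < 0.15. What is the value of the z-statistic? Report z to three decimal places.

The sample proportion is 23/310 = 0.07419.
Null standard error: √(0.15·0.85/310) = √0.000411290 = 0.020280.
Test statistic: z = -0.07581/0.020280 = -3.738.

z = -3.738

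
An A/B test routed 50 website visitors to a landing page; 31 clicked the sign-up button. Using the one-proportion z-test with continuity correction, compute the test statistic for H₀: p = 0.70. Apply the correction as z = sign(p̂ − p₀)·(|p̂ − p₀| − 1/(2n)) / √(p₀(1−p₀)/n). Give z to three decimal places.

z = -1.080

p̂ = 31/50 = 0.62000. p̂ − p₀ = -0.080000.
1/(2n) = 0.010000.
Corrected numerator: |-0.080000| − 0.010000 = 0.070000.
SE₀ = √(0.70·0.30/50) = 0.064807.
z = −0.070000/0.064807 = -1.080.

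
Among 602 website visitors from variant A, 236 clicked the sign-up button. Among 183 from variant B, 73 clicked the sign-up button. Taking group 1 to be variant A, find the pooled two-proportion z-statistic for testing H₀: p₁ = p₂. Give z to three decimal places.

z = -0.167

p̂₁ = 236/602 = 0.39203, p̂₂ = 73/183 = 0.39891.
Pooled p̂ = (236+73)/(602+183) = 309/785 = 0.39363.
Pooled SE = √[0.2386855·0.00712561] ≈ 0.041241.
z = -0.00688/0.041241 = -0.167.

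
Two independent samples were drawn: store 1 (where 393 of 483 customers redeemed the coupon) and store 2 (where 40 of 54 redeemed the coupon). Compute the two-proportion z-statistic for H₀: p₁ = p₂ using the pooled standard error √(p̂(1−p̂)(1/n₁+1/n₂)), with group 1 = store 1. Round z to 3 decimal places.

z = 1.286

p̂₁ = 393/483 = 0.81366, p̂₂ = 40/54 = 0.74074.
Pooling: p̂ = 433/537 = 0.80633.
Pooled SE = √[0.1561610·0.02058891] ≈ 0.056703.
z = 0.07292/0.056703 = 1.286.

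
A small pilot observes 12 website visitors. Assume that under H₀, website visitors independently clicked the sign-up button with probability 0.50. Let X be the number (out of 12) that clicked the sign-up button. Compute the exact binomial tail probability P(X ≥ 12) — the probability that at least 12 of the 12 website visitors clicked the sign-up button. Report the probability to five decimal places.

X is binomial with n = 12 and p = 0.50.
P(X ≥ 12) = C(12,12)·0.50^12·0.50^0.
= 0.000244 = 0.00024.

P = 0.00024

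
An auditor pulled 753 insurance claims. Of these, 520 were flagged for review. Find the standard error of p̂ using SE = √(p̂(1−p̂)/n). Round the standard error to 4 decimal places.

SE = 0.0168

Sample proportion p̂ = 520/753 = 0.69057.
p̂(1−p̂) = 0.69057·0.30943 = 0.213683.
Dividing by n and taking the root: √0.000283776 = 0.0168.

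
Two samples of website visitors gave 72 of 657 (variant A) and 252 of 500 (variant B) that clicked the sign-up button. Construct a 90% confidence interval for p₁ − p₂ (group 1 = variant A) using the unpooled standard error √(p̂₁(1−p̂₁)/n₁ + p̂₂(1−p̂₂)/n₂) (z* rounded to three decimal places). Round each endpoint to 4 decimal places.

p̂₁ = 0.10959, p̂₂ = 0.50400, so the observed difference is -0.39441.
Unpooled SE = √(p̂₁(1−p̂₁)/n₁ + p̂₂(1−p̂₂)/n₂) = √(0.000148523 + 0.000499968) = 0.025465.
The 90% critical value is z* = 1.645. Margin of error = 0.04189.
Interval: -0.39441 ± 0.04189 → (-0.4363, -0.3525).

(-0.4363, -0.3525)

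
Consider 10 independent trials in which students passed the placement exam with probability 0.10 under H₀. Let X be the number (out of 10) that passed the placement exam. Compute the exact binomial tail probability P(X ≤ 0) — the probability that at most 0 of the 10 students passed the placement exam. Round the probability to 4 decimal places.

P = 0.3487

X is binomial with n = 10 and p = 0.10.
P(X ≤ 0) = C(10,0)·0.10^0·0.90^10.
= 0.348678 = 0.3487.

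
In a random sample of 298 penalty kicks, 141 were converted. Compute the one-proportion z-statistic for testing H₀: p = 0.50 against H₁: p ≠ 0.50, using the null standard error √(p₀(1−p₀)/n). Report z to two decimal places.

z = -0.93

With x = 141 successes in n = 298, p̂ = 0.47315.
Under H₀, SE = √(p₀(1−p₀)/n) = √(0.50·0.50/298) = √0.000838926 = 0.028964.
z = (0.47315 − 0.50)/0.028964 = -0.02685/0.028964 = -0.93.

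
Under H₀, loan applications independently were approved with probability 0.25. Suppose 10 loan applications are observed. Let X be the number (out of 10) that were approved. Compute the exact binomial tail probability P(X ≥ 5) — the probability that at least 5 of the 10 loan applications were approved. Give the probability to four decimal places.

X is binomial with n = 10 and p = 0.25.
P(X ≥ 5) = Σ_{j=5}^{10} C(10,j)·0.25^j·0.75^{10−j}.
= 0.058399 + 0.016222 + 0.003090 + 0.000386 + 0.000029 + 0.000001 = 0.0781.

P = 0.0781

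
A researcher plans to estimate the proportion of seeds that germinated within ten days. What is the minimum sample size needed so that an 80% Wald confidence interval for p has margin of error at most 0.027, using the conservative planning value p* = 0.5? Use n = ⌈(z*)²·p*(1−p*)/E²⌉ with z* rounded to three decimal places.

n = 564

The 80% critical value is z* = 1.282.
p*(1−p*) = 0.50·0.50 = 0.2500.
Required n before rounding: 1.643524 × 0.2500 / 0.027² = 563.623.
⌈563.623⌉ = 564.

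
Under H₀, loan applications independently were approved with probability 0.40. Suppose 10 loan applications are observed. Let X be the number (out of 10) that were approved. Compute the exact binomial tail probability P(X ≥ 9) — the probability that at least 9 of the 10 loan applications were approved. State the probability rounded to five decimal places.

P = 0.00168

X ~ Binomial(n=10, p=0.40).
P(X ≥ 9) = C(10,9)·0.40^9·0.60^1 + C(10,10)·0.40^10·0.60^0.
= 0.001573 + 0.000105 = 0.00168.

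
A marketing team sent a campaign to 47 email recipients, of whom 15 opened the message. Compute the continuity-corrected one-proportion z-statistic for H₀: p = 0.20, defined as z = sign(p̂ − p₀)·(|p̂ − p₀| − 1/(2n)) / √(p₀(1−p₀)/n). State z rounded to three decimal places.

p̂ = 15/47 = 0.31915. p̂ − p₀ = 0.119149.
Continuity correction 1/(2n) = 1/94 = 0.010638.
Corrected numerator: |0.119149| − 0.010638 = 0.108511.
SE₀ = √(0.20·0.80/47) = 0.058346.
z = (+)0.108511/0.058346 = 1.860.

z = 1.860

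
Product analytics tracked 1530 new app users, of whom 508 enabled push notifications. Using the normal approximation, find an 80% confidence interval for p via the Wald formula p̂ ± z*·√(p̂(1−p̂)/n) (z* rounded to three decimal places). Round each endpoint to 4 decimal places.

(0.3166, 0.3475)

p̂ = 508/1530 = 0.33203.
Standard error of p̂: √(0.221785/1530) = √0.000144957 = 0.012040.
z* = 1.282 at the 80% level.
Margin of error: 1.282 × 0.012040 = 0.01544.
Interval: 0.33203 ± 0.01544 → (0.3166, 0.3475).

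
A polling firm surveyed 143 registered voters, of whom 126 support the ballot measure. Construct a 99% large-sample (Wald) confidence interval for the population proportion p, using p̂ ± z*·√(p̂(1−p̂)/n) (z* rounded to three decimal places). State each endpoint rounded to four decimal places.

(0.8114, 0.9508)

p̂ = 126/143 = 0.88112.
SE(p̂) = √(0.88112·0.11888/143) = 0.027065.
z* = 2.576 at the 99% level.
Margin = 2.576·0.027065 = 0.06972.
CI: 0.88112 ± 0.06972 = (0.8114, 0.9508).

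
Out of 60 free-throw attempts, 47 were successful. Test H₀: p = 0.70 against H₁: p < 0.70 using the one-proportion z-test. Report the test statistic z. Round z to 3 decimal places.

With x = 47 successes in n = 60, p̂ = 0.78333.
Null standard error: √(0.70·0.30/60) = √0.003500000 = 0.059161.
z = (0.78333 − 0.70)/0.059161 = 0.08333/0.059161 = 1.409.

z = 1.409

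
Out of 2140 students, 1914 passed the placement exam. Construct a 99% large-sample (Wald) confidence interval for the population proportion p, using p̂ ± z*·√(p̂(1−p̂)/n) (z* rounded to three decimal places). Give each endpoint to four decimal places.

(0.8773, 0.9115)

p̂ = 1914/2140 = 0.89439.
Standard error of p̂: √(0.094455/2140) = √0.000044138 = 0.006644.
For 99% confidence, z* = 2.576.
Margin of error: 2.576 × 0.006644 = 0.01711.
CI: 0.89439 ± 0.01711 = (0.8773, 0.9115).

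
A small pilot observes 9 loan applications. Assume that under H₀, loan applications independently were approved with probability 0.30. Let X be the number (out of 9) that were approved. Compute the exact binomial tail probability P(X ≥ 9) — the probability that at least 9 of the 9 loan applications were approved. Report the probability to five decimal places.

P = 0.00002

X is binomial with n = 9 and p = 0.30.
P(X ≥ 9) = C(9,9)·0.30^9·0.70^0.
= 0.000020 = 0.00002.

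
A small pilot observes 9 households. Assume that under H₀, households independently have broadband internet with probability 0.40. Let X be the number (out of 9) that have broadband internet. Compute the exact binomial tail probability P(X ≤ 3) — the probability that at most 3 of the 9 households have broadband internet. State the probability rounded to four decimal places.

P = 0.4826

X is binomial with n = 9 and p = 0.40.
P(X ≤ 3) = C(9,0)·0.40^0·0.60^9 + C(9,1)·0.40^1·0.60^8 + C(9,2)·0.40^2·0.60^7 + C(9,3)·0.40^3·0.60^6.
= 0.010078 + 0.060466 + 0.161243 + 0.250823 = 0.4826.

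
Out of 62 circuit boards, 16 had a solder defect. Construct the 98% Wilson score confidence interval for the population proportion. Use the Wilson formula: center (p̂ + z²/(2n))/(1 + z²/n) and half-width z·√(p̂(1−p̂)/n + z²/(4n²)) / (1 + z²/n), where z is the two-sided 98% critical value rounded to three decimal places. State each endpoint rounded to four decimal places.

p̂ = 16/62 = 0.25806; z = 2.326, so z² = 5.410276.
1 + z²/n = 1.087263.
Center = (0.25806 + 0.043631)/1.087263 = 0.27748.
Radicand: p̂(1−p̂)/n + z²/(4n²) = 0.003088181 + 0.000351865 = 0.003440046.
Half-width = z·√(radicand)/denom = 2.326·0.058652/1.087263 = 0.12548.
So the interval runs from 0.1520 to 0.4030.

(0.1520, 0.4030)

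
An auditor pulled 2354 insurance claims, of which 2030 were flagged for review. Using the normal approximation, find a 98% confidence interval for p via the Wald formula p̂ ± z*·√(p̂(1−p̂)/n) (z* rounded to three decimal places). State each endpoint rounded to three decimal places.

(0.846, 0.879)

Sample proportion p̂ = 2030/2354 = 0.86236.
Standard error of p̂: √(0.118694/2354) = √0.000050422 = 0.007101.
z* = 2.326 at the 98% level.
Margin = 2.326·0.007101 = 0.01652.
So the interval runs from 0.846 to 0.879.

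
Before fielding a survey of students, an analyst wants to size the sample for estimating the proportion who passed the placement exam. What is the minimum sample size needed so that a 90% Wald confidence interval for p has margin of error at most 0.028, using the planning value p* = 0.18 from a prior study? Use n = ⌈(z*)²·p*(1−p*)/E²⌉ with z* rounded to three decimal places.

n = 510

z* = 1.645 at the 90% level.
p*(1−p*) = 0.1476.
(z*)²·p*(1−p*)/E² = 2.706025·0.1476/0.000784 = 509.451.
⌈509.451⌉ = 510.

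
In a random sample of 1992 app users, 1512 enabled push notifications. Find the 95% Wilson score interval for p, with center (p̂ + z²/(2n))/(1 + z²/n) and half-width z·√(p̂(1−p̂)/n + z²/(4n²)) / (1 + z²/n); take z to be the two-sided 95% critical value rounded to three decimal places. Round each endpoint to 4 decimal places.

(0.7398, 0.7773)

Here p̂ = 1512/1992 = 0.75904 and z = 1.960 (z² = 3.841600).
Denominator 1 + z²/n = 1 + 3.841600/1992 = 1.001929.
Center = (0.75904 + 0.000964)/1.001929 = 0.75854.
Radicand: p̂(1−p̂)/n + z²/(4n²) = 0.000091817 + 0.000000242 = 0.000092059.
Half-width = 1.960·√0.000092059/1.001929 = 0.01877.
So the interval runs from 0.7398 to 0.7773.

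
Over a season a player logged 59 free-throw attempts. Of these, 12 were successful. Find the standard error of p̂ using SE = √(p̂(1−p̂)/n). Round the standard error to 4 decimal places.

With x = 12 successes in n = 59, p̂ = 0.20339.
p̂(1−p̂) = 0.20339·0.79661 = 0.162023.
Dividing by n and taking the root: √0.002746153 = 0.0524.

SE = 0.0524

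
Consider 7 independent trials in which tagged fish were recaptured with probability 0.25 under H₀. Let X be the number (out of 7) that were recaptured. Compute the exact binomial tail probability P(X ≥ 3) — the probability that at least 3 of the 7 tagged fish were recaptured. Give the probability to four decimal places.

X is binomial with n = 7 and p = 0.25.
P(X ≥ 3) = Σ_{j=3}^{7} C(7,j)·0.25^j·0.75^{7−j}.
= 0.173035 + 0.057678 + 0.011536 + 0.001282 + 0.000061 = 0.2436.

P = 0.2436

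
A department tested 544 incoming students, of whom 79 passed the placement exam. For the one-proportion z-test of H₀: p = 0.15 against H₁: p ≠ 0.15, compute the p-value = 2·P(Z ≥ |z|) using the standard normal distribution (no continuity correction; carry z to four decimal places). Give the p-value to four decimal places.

p-value = 0.7549

The sample proportion is 79/544 = 0.14522.
Under H₀, SE = √(p₀(1−p₀)/n) = √(0.15·0.85/544) = √0.000234375 = 0.015309.
Test statistic (full precision, shown to 4 dp): z = (79/544 − 0.15)/SE₀ ≈ -0.3122.
From the standard normal, 2·P(Z ≥ |z|) = 0.7549.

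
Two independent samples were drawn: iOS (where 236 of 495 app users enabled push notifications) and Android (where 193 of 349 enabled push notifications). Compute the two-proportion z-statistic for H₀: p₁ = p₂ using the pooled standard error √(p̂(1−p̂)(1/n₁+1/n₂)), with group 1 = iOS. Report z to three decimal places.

z = -2.182

p̂₁ = 236/495 = 0.47677, p̂₂ = 193/349 = 0.55301.
Pooling: p̂ = 429/844 = 0.50829.
SE = √[p̂(1−p̂)(1/n₁+1/n₂)] = √[0.50829·0.49171·(1/495+1/349)] ≈ 0.034943.
z = (p̂₁ − p̂₂)/SE = (0.47677 − 0.55301)/0.034943 = -0.07624/0.034943 = -2.182.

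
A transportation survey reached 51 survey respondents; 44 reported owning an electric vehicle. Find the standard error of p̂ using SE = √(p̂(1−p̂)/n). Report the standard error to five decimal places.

With x = 44 successes in n = 51, p̂ = 0.86275.
p̂(1−p̂) = 0.86275·0.13725 = 0.118412.
SE = √(0.118412/51) = 0.04819.

SE = 0.04819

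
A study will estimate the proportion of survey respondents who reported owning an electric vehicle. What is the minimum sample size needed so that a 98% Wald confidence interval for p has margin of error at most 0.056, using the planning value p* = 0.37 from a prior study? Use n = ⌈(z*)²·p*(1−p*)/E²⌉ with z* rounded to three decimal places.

The 98% critical value is z* = 2.326.
p*(1−p*) = 0.2331.
(z*)²·p*(1−p*)/E² = 5.410276·0.2331/0.003136 = 402.148.
⌈402.148⌉ = 403.

n = 403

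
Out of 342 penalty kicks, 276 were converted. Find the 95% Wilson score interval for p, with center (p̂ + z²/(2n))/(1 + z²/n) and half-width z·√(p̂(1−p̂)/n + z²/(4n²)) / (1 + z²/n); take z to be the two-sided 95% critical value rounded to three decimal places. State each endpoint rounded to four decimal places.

p̂ = 276/342 = 0.80702; z = 1.960, so z² = 3.841600.
1 + z²/n = 1.011233.
Adjusted center: (0.80702 + z²/(2n))/1.011233 = 0.80361.
Radicand: p̂(1−p̂)/n + z²/(4n²) = 0.000455381 + 0.000008211 = 0.000463592.
Half-width = 1.960·√0.000463592/1.011233 = 0.04173.
CI: 0.80361 ± 0.04173 = (0.7619, 0.8453).

(0.7619, 0.8453)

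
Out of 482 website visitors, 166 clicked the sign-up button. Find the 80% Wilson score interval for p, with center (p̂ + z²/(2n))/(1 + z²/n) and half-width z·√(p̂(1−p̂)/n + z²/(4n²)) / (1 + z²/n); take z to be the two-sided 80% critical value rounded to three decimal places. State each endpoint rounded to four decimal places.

Here p̂ = 166/482 = 0.34440 and z = 1.282 (z² = 1.643524).
1 + z²/n = 1.003410.
Center = (0.34440 + 0.001705)/1.003410 = 0.34493.
Radicand: p̂(1−p̂)/n + z²/(4n²) = 0.000468440 + 0.000001769 = 0.000470209.
Half-width = 1.282·√0.000470209/1.003410 = 0.02770.
CI: 0.34493 ± 0.02770 = (0.3172, 0.3726).

(0.3172, 0.3726)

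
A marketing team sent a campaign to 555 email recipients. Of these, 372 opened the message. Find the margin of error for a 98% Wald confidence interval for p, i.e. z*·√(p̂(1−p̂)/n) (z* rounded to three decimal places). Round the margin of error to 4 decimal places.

p̂ = 372/555 = 0.67027.
SE = √(p̂(1−p̂)/n) = √(0.221008/555) = 0.019955.
The 98% critical value is z* = 2.326.
ME = 2.326·0.019955 = 0.0464.

ME = 0.0464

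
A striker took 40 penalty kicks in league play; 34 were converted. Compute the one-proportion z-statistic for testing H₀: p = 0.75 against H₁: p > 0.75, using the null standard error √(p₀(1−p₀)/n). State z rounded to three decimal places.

z = 1.461

p̂ = 34/40 = 0.85000.
Null standard error: √(0.75·0.25/40) = √0.004687500 = 0.068465.
z = (p̂ − p₀)/SE = (0.85000 − 0.75)/0.068465 = 1.461.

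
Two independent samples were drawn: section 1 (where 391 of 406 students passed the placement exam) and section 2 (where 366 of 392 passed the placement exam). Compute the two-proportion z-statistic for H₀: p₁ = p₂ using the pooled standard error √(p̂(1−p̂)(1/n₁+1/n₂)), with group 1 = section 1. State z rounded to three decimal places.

z = 1.879

p̂₁ = 391/406 = 0.96305, p̂₂ = 366/392 = 0.93367.
Pooling: p̂ = 757/798 = 0.94862.
SE = √[p̂(1−p̂)(1/n₁+1/n₂)] = √[0.94862·0.05138·(1/406+1/392)] ≈ 0.015633.
z = (p̂₁ − p̂₂)/SE = (0.96305 − 0.93367)/0.015633 = 0.02938/0.015633 = 1.879.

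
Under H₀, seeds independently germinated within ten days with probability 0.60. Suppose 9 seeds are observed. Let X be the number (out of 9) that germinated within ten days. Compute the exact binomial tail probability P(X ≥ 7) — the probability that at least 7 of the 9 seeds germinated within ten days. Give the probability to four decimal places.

P = 0.2318

X ~ Binomial(n=9, p=0.60).
P(X ≥ 7) = C(9,7)·0.60^7·0.40^2 + C(9,8)·0.60^8·0.40^1 + C(9,9)·0.60^9·0.40^0.
= 0.161243 + 0.060466 + 0.010078 = 0.2318.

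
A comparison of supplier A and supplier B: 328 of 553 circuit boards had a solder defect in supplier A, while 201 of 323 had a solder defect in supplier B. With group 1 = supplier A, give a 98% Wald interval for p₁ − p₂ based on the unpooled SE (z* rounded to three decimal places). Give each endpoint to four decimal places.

p̂₁ = 328/553 = 0.59313, p̂₂ = 201/323 = 0.62229; p̂₁ − p̂₂ = -0.02916.
SE = √(0.000436396 + 0.000727693) = √0.001164089 = 0.034119.
The 98% critical value is z* = 2.326. Margin of error = 0.07936.
CI: -0.02916 ± 0.07936 = (-0.1085, 0.0502).

(-0.1085, 0.0502)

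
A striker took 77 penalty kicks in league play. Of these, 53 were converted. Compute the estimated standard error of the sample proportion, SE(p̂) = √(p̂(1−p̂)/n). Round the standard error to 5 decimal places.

p̂ = 53/77 = 0.68831.
p̂(1−p̂) = 0.214539.
SE = √(0.214539/77) = 0.05278.

SE = 0.05278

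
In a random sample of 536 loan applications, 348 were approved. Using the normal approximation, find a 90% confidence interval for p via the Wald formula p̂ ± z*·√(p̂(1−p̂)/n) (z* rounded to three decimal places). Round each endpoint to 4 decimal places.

With x = 348 successes in n = 536, p̂ = 0.64925.
SE = √(p̂(1−p̂)/n) = √(0.227723/536) = 0.020612.
For 90% confidence, z* = 1.645.
Margin = 1.645·0.020612 = 0.03391.
So the interval runs from 0.6153 to 0.6832.

(0.6153, 0.6832)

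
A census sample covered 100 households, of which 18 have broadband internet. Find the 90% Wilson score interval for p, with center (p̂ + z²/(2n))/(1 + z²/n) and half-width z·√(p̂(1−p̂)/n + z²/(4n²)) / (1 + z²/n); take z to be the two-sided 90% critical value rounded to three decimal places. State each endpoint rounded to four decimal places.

(0.1255, 0.2514)

Here p̂ = 18/100 = 0.18000 and z = 1.645 (z² = 2.706025).
1 + z²/n = 1.027060.
Adjusted center: (0.18000 + z²/(2n))/1.027060 = 0.18843.
Radicand: p̂(1−p̂)/n + z²/(4n²) = 0.001476000 + 0.000067651 = 0.001543651.
Half-width = z·√(radicand)/denom = 1.645·0.039289/1.027060 = 0.06293.
So the interval runs from 0.1255 to 0.2514.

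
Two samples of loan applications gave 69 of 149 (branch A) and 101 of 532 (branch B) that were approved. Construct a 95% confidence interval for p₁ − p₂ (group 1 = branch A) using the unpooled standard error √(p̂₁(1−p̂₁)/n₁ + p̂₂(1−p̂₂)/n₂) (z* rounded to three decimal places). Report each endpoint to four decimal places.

(0.1865, 0.3600)

p̂₁ = 0.46309, p̂₂ = 0.18985, so the observed difference is 0.27324.
Unpooled SE = √(p̂₁(1−p̂₁)/n₁ + p̂₂(1−p̂₂)/n₂) = √(0.001668708 + 0.000289110) = 0.044247.
For 95% confidence, z* = 1.960. Margin = 1.960·0.044247 = 0.08672.
So the interval runs from 0.1865 to 0.3600.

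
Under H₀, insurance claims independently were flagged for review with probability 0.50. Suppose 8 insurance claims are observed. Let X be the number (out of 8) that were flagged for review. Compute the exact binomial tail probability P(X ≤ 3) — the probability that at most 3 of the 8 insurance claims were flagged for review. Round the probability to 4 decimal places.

X ~ Binomial(n=8, p=0.50).
P(X ≤ 3) = C(8,0)·0.50^0·0.50^8 + C(8,1)·0.50^1·0.50^7 + C(8,2)·0.50^2·0.50^6 + C(8,3)·0.50^3·0.50^5.
= 0.003906 + 0.031250 + 0.109375 + 0.218750 = 0.3633.

P = 0.3633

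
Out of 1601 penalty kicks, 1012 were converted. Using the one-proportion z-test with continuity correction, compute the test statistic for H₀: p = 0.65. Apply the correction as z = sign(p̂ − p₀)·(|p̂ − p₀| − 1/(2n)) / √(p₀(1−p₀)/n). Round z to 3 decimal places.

z = -1.475

p̂ = 1012/1601 = 0.63210. p̂ − p₀ = -0.017895.
Continuity correction 1/(2n) = 1/3202 = 0.000312.
Corrected numerator: |-0.017895| − 0.000312 = 0.017583.
Null standard error: √(0.65·0.35/1601) = √0.000142099 = 0.011921.
z = (−)0.017583/0.011921 = -1.475.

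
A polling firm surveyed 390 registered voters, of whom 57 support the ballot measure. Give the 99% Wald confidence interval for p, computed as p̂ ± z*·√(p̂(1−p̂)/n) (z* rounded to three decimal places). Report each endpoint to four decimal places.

The sample proportion is 57/390 = 0.14615.
Standard error of p̂: √(0.124793/390) = √0.000319982 = 0.017888.
For 99% confidence, z* = 2.576.
Margin = 2.576·0.017888 = 0.04608.
CI: 0.14615 ± 0.04608 = (0.1001, 0.1922).

(0.1001, 0.1922)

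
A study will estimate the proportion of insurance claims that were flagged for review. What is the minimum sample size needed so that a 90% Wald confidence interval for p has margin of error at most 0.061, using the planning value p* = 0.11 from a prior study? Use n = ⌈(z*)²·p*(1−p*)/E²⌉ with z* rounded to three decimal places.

The 90% critical value is z* = 1.645.
p*(1−p*) = 0.11·0.89 = 0.0979.
(z*)²·p*(1−p*)/E² = 2.706025·0.0979/0.003721 = 71.196.
Rounding up, n = 72.

n = 72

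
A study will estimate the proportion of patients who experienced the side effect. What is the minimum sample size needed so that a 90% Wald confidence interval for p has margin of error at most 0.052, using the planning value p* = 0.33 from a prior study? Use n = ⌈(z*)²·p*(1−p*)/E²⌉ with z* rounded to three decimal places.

The 90% critical value is z* = 1.645.
p*(1−p*) = 0.33·0.67 = 0.2211.
Required n before rounding: 2.706025 × 0.2211 / 0.052² = 221.266.
Rounding up, n = 222.

n = 222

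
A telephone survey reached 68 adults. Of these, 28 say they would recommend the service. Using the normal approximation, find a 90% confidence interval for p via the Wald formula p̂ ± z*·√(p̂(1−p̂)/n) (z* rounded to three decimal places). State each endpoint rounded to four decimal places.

The sample proportion is 28/68 = 0.41176.
SE(p̂) = √(0.41176·0.58824/68) = 0.059682.
z* = 1.645 at the 90% level.
Margin of error: 1.645 × 0.059682 = 0.09818.
CI: 0.41176 ± 0.09818 = (0.3136, 0.5099).

(0.3136, 0.5099)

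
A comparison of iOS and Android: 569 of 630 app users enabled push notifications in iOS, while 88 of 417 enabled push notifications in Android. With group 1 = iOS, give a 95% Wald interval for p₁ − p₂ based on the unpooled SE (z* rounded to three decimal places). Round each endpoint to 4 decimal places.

(0.6467, 0.7376)

p̂₁ = 569/630 = 0.90317, p̂₂ = 88/417 = 0.21103; p̂₁ − p̂₂ = 0.69214.
SE = √(0.000138810 + 0.000399273) = √0.000538083 = 0.023197.
For 95% confidence, z* = 1.960. Margin = 1.960·0.023197 = 0.04547.
So the interval runs from 0.6467 to 0.7376.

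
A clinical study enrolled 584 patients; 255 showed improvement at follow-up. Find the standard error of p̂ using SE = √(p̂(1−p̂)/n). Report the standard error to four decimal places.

SE = 0.0205

p̂ = 255/584 = 0.43664.
p̂(1−p̂) = 0.43664·0.56336 = 0.245986.
SE = √(0.245986/584) = 0.0205.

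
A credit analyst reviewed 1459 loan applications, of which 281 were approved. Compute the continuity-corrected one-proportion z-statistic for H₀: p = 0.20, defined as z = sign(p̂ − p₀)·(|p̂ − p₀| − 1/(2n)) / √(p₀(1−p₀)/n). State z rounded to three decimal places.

The sample proportion is 281/1459 = 0.19260. p̂ − p₀ = -0.007402.
1/(2n) = 0.000343.
Corrected numerator: |-0.007402| − 0.000343 = 0.007059.
Null standard error: √(0.20·0.80/1459) = √0.000109664 = 0.010472.
z = −0.007059/0.010472 = -0.674.

z = -0.674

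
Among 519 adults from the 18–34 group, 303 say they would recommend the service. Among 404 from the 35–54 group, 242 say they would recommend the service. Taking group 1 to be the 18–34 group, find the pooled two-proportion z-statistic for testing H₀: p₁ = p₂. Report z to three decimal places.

p̂₁ = 303/519 = 0.58382, p̂₂ = 242/404 = 0.59901.
Pooled p̂ = (303+242)/(519+404) = 545/923 = 0.59047.
Pooled SE = √[0.2418159·0.00440203] ≈ 0.032626.
z = -0.01519/0.032626 = -0.466.

z = -0.466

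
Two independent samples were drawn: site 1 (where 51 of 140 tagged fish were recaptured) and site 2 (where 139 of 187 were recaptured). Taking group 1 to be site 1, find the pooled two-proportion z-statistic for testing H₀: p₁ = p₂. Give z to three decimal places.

z = -6.874

Sample proportions: p̂₁ = 51/140 = 0.36429 and p̂₂ = 139/187 = 0.74332.
Pooled p̂ = (51+139)/(140+187) = 190/327 = 0.58104.
Pooled SE = √[0.2434326·0.01249045] ≈ 0.055141.
z = -0.37903/0.055141 = -6.874.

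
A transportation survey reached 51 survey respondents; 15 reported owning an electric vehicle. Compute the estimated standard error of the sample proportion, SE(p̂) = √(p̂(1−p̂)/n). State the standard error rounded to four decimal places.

SE = 0.0638

p̂ = 15/51 = 0.29412.
p̂(1−p̂) = 0.29412·0.70588 = 0.207613.
Dividing by n and taking the root: √0.004070843 = 0.0638.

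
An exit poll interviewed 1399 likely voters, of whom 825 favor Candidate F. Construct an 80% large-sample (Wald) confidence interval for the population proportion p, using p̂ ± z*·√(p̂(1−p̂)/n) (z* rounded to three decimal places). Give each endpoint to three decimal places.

(0.573, 0.607)

Sample proportion p̂ = 825/1399 = 0.58971.
Standard error of p̂: √(0.241953/1399) = √0.000172947 = 0.013151.
z* = 1.282 at the 80% level.
Margin of error: 1.282 × 0.013151 = 0.01686.
So the interval runs from 0.573 to 0.607.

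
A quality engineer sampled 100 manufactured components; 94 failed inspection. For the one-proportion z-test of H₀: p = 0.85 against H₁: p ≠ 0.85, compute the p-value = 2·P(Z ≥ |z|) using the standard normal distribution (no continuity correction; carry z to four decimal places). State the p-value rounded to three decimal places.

The sample proportion is 94/100 = 0.94000.
SE₀ = √(0.85·0.15/100) = 0.035707.
z = (p̂ − p₀)/SE = (94/100 − 0.85)/0.035707 ≈ 2.5205.
p-value = 2·P(Z ≥ |z|) with z = 2.5205 → 0.012.

p-value = 0.012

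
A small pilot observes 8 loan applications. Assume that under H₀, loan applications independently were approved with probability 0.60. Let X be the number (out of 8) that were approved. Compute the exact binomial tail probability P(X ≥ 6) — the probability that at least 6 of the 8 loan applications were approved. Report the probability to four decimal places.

P = 0.3154

X ~ Binomial(n=8, p=0.60).
P(X ≥ 6) = C(8,6)·0.60^6·0.40^2 + C(8,7)·0.60^7·0.40^1 + C(8,8)·0.60^8·0.40^0.
= 0.209019 + 0.089580 + 0.016796 = 0.3154.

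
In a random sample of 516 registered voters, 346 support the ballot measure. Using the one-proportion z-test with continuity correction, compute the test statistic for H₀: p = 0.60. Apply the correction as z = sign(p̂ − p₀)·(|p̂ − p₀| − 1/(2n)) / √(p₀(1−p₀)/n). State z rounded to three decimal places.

Sample proportion p̂ = 346/516 = 0.67054. p̂ − p₀ = 0.070543.
Continuity correction 1/(2n) = 1/1032 = 0.000969.
Corrected numerator: |0.070543| − 0.000969 = 0.069574.
Null standard error: √(0.60·0.40/516) = √0.000465116 = 0.021567.
z = (+)0.069574/0.021567 = 3.226.

z = 3.226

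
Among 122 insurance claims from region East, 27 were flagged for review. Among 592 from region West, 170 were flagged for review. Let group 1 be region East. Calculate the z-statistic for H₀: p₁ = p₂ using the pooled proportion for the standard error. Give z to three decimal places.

z = -1.482

Sample proportions: p̂₁ = 27/122 = 0.22131 and p̂₂ = 170/592 = 0.28716.
Pooled p̂ = (27+170)/(122+592) = 197/714 = 0.27591.
SE = √[p̂(1−p̂)(1/n₁+1/n₂)] = √[0.27591·0.72409·(1/122+1/592)] ≈ 0.044441.
z = -0.06585/0.044441 = -1.482.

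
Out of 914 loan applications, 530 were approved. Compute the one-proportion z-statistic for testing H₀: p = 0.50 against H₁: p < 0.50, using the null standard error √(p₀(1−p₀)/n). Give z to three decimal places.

With x = 530 successes in n = 914, p̂ = 0.57987.
Null standard error: √(0.50·0.50/914) = √0.000273523 = 0.016539.
z = (p̂ − p₀)/SE = (0.57987 − 0.50)/0.016539 = 4.829.

z = 4.829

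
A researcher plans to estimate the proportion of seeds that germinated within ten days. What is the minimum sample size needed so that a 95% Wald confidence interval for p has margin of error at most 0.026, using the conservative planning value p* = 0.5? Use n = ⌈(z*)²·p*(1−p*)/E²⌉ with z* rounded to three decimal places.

For 95% confidence, z* = 1.960.
p*(1−p*) = 0.50·0.50 = 0.2500.
(z*)²·p*(1−p*)/E² = 3.841600·0.2500/0.000676 = 1420.710.
⌈1420.710⌉ = 1421.

n = 1421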